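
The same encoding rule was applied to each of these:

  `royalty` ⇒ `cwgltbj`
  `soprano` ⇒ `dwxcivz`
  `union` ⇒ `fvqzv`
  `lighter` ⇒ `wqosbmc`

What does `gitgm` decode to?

valve

Shifts by position in royalty: pos 0: r→c (+11), pos 1: o→w (+8), pos 2: y→g (+8), pos 3: a→l (+11), pos 4: l→t (+8), pos 5: t→b (+8) — repeating every 3. It's a Vigenère-style cipher with numeric key [11,8,8]: position i shifts by key[i mod 3].
Undoing it on gitgm: g−11=v, i−8=a, t−8=l, g−11=v, m−8=e.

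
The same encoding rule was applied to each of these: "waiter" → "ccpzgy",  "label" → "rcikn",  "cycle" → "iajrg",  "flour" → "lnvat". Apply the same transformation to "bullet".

It's a Vigenère-style cipher with numeric key [6,2,7]: position i shifts by key[i mod 3].
On bullet: b+6=h, u+2=w, l+7=s, l+6=r, e+2=g, t+7=a.

hwsrga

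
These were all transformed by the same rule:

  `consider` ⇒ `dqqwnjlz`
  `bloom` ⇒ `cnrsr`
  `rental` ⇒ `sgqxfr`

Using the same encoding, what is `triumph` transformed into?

utlyrvo

Each letter shifts forward by (position + 1), i.e. 1, 2, 3, … — the shift grows by one for each successive letter.
On triumph: t+1=u, r+2=t, i+3=l, u+4=y, m+5=r, p+6=v, h+7=o.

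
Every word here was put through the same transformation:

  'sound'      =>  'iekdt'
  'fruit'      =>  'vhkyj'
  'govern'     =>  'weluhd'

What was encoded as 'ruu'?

Compare letters: s→i is +16, o→e is +16, u→k is +16 — a constant shift. Each letter is shifted forward by 16 in the alphabet (a Caesar shift of +16).
Reversing it on ruu: r−16=b, u−16=e, u−16=e.

bee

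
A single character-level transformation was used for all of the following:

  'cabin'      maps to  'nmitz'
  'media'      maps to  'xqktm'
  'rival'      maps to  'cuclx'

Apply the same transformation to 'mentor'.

xqueay

Shifts by position in cabin: pos 0: c→n (+11), pos 1: a→m (+12), pos 2: b→i (+7), pos 3: i→t (+11), pos 4: n→z (+12) — repeating every 3. The shifts repeat in a cycle of length 3: positions 0,1,… shift by +11, +12, +7, then the pattern repeats.
For mentor: m+11=x, e+12=q, n+7=u, t+11=e, o+12=a, r+7=y.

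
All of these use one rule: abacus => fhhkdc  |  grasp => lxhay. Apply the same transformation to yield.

doltm

Each letter shifts forward by (position + 5), i.e. 5, 6, 7, … — the shift grows by one for each successive letter.
Applying it to yield: y+5=d, i+6=o, e+7=l, l+8=t, d+9=m.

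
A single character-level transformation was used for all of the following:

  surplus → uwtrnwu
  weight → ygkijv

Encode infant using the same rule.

Compare letters: s→u is +2, u→w is +2, r→t is +2 — a constant shift. This is a Caesar cipher with shift 2.
For infant: i+2=k, n+2=p, f+2=h, a+2=c, n+2=p, t+2=v.

kphcpv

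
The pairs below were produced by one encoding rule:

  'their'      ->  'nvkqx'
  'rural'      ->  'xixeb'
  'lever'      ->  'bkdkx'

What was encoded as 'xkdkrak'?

t(19)→n(13) and h(7)→v(21) fit y≡21x+4 (mod 26); the inverse of 21 mod 26 is 5. Each letter's alphabet position (a=0..z=25) is mapped through 21·x+4 mod 26 — an affine cipher.
Reversing it on xkdkrak: x(23)→5·(23−4)≡17=r; k(10)→5·(10−4)≡4=e; d(3)→5·(3−4)≡21=v; k(10)→5·(10−4)≡4=e; r(17)→5·(17−4)≡13=n; a(0)→5·(0−4)≡6=g; k(10)→5·(10−4)≡4=e (all mod 26).

revenge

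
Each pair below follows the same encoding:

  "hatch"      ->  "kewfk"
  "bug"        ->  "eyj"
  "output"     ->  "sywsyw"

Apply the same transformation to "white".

The shift depends on letter class: consonant h→k is +3, but vowel a→e is +4. Two shifts are in play — +4 for a/e/i/o/u, +3 for every other letter.
For white: w(cons)+3=z, h(cons)+3=k, i(vowel)+4=m, t(cons)+3=w, e(vowel)+4=i.

zkmwi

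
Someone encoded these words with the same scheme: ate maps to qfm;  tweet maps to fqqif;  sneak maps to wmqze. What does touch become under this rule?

The output letters match the input read backwards, each shifted +12: ate reversed is eta. The word is reversed, then every letter is shifted forward by 12.
On touch: reverse → hcuot; then shift: h+12=t, c+12=o, u+12=g, o+12=a, t+12=f.

togaf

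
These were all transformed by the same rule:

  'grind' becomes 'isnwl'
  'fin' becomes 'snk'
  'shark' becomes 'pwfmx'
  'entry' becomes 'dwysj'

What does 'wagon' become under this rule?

stlfb

The output letters match the input read backwards, each shifted +5: grind reversed is dnirg. Read the word backwards and shift each letter +5.
For wagon: reverse → nogaw; then shift: n+5=s, o+5=t, g+5=l, a+5=f, w+5=b.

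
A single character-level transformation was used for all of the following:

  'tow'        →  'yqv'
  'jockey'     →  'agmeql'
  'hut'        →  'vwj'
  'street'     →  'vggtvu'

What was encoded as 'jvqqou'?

smooth

The word is reversed, then every letter is shifted forward by 2.
Reversing it on jvqqou: shift back: j−2=h, v−2=t, q−2=o, q−2=o, o−2=m, u−2=s → htooms; then reverse → smooth.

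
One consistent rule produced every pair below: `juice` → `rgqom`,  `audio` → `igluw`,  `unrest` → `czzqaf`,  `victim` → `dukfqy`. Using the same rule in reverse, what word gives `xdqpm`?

Shifts by position in juice: pos 0: j→r (+8), pos 1: u→g (+12), pos 2: i→q (+8), pos 3: c→o (+12) — repeating every 2. The shifts repeat in a cycle of length 2: positions 0,1,… shift by +8, +12, then the pattern repeats.
Undoing it on xdqpm: x−8=p, d−12=r, q−8=i, p−12=d, m−8=e.

pride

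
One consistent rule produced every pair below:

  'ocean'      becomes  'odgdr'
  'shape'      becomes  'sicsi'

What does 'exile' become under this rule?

eykoi

In ocean: o→o is +0, c→d is +1, e→g is +2, a→d is +3 — the shift increases by 1 each position. Each letter shifts forward by its position index (0, 1, 2, …) — the shift grows by one for each successive letter.
Applying it to exile: e+0=e, x+1=y, i+2=k, l+3=o, e+4=i.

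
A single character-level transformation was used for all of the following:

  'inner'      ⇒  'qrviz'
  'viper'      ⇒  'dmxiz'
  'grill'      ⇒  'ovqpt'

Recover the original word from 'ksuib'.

Shifts by position in inner: pos 0: i→q (+8), pos 1: n→r (+4), pos 2: n→v (+8), pos 3: e→i (+4) — repeating every 2. It's a Vigenère-style cipher with numeric key [8,4]: position i shifts by key[i mod 2].
Reversing it on ksuib: k−8=c, s−4=o, u−8=m, i−4=e, b−8=t.

comet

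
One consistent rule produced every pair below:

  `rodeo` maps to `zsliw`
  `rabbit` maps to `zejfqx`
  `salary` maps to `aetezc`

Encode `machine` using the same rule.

ueklqrm

Shifts by position in rodeo: pos 0: r→z (+8), pos 1: o→s (+4), pos 2: d→l (+8), pos 3: e→i (+4) — repeating every 2. The shifts repeat in a cycle of length 2: positions 0,1,… shift by +8, +4, then the pattern repeats.
On machine: m+8=u, a+4=e, c+8=k, h+4=l, i+8=q, n+4=r, e+8=m.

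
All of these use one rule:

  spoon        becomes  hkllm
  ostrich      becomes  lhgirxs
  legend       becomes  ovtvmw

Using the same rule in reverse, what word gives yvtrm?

begin

Each pair mirrors across the alphabet (s↔h, p↔k, o↔l): positions sum to 25. This is the alphabet-reversal cipher (Atbash): a becomes z, b becomes y, etc.
Undoing it on yvtrm: y↔b, v↔e, t↔g, r↔i, m↔n.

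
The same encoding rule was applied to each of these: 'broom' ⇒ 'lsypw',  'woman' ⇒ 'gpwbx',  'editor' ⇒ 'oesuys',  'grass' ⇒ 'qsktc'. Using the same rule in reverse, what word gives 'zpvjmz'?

policy

Shifts by position in broom: pos 0: b→l (+10), pos 1: r→s (+1), pos 2: o→y (+10), pos 3: o→p (+1) — repeating every 2. A repeating key of period 2 is used — shifts +10, +1 over and over.
Decoding zpvjmz: z−10=p, p−1=o, v−10=l, j−1=i, m−10=c, z−1=y.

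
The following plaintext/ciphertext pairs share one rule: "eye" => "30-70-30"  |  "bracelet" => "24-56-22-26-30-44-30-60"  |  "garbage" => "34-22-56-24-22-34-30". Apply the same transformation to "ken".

42-30-48

e(#5)→30 and y(#25)→70: differences scale by 2, so n = 2·pos + 20. The formula is n = 2×(alphabet index, a=1) + 20.
For ken: k=11→42, e=5→30, n=14→48.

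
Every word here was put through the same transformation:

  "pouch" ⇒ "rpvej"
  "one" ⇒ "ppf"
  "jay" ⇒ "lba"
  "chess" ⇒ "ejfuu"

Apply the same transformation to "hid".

The rule splits by letter class: vowels +1, consonants +2.
For hid: h(cons)+2=j, i(vowel)+1=j, d(cons)+2=f.

jjf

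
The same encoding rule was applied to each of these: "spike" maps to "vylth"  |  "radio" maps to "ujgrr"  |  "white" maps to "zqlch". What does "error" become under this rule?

hauxu

A repeating key of period 2 is used — shifts +3, +9 over and over.
Applying it to error: e+3=h, r+9=a, r+3=u, o+9=x, r+3=u.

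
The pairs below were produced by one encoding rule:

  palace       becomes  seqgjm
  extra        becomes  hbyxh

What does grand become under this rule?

jvftk

The shift increases by 1 at each position, starting from +3: 3, 4, 5, ….
On grand: g+3=j, r+4=v, a+5=f, n+6=t, d+7=k.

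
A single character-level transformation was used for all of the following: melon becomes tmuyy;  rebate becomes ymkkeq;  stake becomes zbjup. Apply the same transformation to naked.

In melon: m→t is +7, e→m is +8, l→u is +9, o→y is +10 — the shift increases by 1 each position. Letter i (0-indexed) is shifted by i+7, so successive shifts are 7, 8, 9, ….
On naked: n+7=u, a+8=i, k+9=t, e+10=o, d+11=o.

uitoo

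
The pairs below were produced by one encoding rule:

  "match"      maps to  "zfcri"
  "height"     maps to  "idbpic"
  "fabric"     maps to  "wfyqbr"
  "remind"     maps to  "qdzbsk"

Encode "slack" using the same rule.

m(12)→z(25) and a(0)→f(5) fit y≡19x+5 (mod 26); the inverse of 19 mod 26 is 11. Treating letters as 0–25, the rule is x ↦ 19x + 5 (mod 26).
Applying it to slack: s(18)→19·18+5≡9=j; l(11)→19·11+5≡6=g; a(0)→19·0+5≡5=f; c(2)→19·2+5≡17=r; k(10)→19·10+5≡13=n (all mod 26).

jgfrn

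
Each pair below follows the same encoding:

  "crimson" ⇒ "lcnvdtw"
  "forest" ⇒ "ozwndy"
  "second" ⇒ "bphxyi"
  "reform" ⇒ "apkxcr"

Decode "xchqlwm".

The shifts repeat in a cycle of length 3: positions 0,1,… shift by +9, +11, +5, then the pattern repeats.
Undoing it on xchqlwm: x−9=o, c−11=r, h−5=c, q−9=h, l−11=a, w−5=r, m−9=d.

orchard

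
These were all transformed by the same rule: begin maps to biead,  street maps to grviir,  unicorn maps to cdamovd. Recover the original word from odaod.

b(1)→b(1) and e(4)→i(8) fit y≡11x+16 (mod 26); the inverse of 11 mod 26 is 19. This is an affine cipher: with a=0,…,z=25, each position x becomes (11x+16) mod 26.
Undoing it on odaod: o(14)→19·(14−16)≡14=o; d(3)→19·(3−16)≡13=n; a(0)→19·(0−16)≡8=i; o(14)→19·(14−16)≡14=o; d(3)→19·(3−16)≡13=n (all mod 26).

onion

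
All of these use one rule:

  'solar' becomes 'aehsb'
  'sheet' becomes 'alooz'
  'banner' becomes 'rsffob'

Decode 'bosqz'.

Treating letters as 0–25, the rule is x ↦ 25x + 18 (mod 26).
Reversing it on bosqz: b(1)→25·(1−18)≡17=r; o(14)→25·(14−18)≡4=e; s(18)→25·(18−18)≡0=a; q(16)→25·(16−18)≡2=c; z(25)→25·(25−18)≡19=t (all mod 26).

react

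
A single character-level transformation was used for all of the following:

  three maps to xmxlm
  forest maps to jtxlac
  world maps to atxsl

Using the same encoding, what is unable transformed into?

The shift increases by 1 at each position, starting from +4: 4, 5, 6, ….
Applying it to unable: u+4=y, n+5=s, a+6=g, b+7=i, l+8=t, e+9=n.

ysgitn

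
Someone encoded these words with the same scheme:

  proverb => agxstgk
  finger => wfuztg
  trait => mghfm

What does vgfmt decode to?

write

p(15)→a(0) and r(17)→g(6) fit y≡3x+7 (mod 26); the inverse of 3 mod 26 is 9. Each letter's alphabet position (a=0..z=25) is mapped through 3·x+7 mod 26 — an affine cipher.
Undoing it on vgfmt: v(21)→9·(21−7)≡22=w; g(6)→9·(6−7)≡17=r; f(5)→9·(5−7)≡8=i; m(12)→9·(12−7)≡19=t; t(19)→9·(19−7)≡4=e (all mod 26).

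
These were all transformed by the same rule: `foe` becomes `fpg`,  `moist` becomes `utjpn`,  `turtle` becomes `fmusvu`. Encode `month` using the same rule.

The output letters match the input read backwards, each shifted +1: foe reversed is eof. Two steps: reverse the string, then apply a Caesar shift of +1.
Applying it to month: reverse → htnom; then shift: h+1=i, t+1=u, n+1=o, o+1=p, m+1=n.

iuopn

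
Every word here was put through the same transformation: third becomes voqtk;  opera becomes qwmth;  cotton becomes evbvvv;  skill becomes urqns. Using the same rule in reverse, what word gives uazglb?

street

Shifts by position in third: pos 0: t→v (+2), pos 1: h→o (+7), pos 2: i→q (+8), pos 3: r→t (+2), pos 4: d→k (+7) — repeating every 3. A repeating key of period 3 is used — shifts +2, +7, +8 over and over.
Decoding uazglb: u−2=s, a−7=t, z−8=r, g−2=e, l−7=e, b−8=t.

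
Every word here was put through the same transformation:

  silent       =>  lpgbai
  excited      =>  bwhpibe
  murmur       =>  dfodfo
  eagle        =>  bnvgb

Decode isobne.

thread

s(18)→l(11) and i(8)→p(15) fit y≡23x+13 (mod 26); the inverse of 23 mod 26 is 17. Treating letters as 0–25, the rule is x ↦ 23x + 13 (mod 26).
Reversing it on isobne: i(8)→17·(8−13)≡19=t; s(18)→17·(18−13)≡7=h; o(14)→17·(14−13)≡17=r; b(1)→17·(1−13)≡4=e; n(13)→17·(13−13)≡0=a; e(4)→17·(4−13)≡3=d (all mod 26).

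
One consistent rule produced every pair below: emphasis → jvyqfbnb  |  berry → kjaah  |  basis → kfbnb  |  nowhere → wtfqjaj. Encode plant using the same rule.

yufwc

The shift depends on letter class: consonant m→v is +9, but vowel e→j is +5. Vowels shift forward by 5 and consonants shift forward by 9.
Applying it to plant: p(cons)+9=y, l(cons)+9=u, a(vowel)+5=f, n(cons)+9=w, t(cons)+9=c.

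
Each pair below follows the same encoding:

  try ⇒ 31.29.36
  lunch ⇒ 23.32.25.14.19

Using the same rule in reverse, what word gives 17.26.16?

foe

t is letter #20 and maps to 31: an offset of 11. Each letter is replaced by its alphabet position (a=1..z=26) + 11.
Reversing it on 17.26.16: 17→(17−11)÷1=6=f, 26→(26−11)÷1=15=o, 16→(16−11)÷1=5=e.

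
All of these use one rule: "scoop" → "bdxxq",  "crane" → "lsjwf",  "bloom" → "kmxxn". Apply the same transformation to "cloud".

lmxde

Shifts by position in scoop: pos 0: s→b (+9), pos 1: c→d (+1), pos 2: o→x (+9), pos 3: o→x (+9), pos 4: p→q (+1) — repeating every 3. The shifts repeat in a cycle of length 3: positions 0,1,… shift by +9, +1, +9, then the pattern repeats.
On cloud: c+9=l, l+1=m, o+9=x, u+9=d, d+1=e.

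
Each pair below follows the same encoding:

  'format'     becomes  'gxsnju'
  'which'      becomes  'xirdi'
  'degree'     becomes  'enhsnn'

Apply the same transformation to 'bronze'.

csxoan

The shift depends on letter class: consonant f→g is +1, but vowel o→x is +9. Vowels shift forward by 9 and consonants shift forward by 1.
For bronze: b(cons)+1=c, r(cons)+1=s, o(vowel)+9=x, n(cons)+1=o, z(cons)+1=a, e(vowel)+9=n.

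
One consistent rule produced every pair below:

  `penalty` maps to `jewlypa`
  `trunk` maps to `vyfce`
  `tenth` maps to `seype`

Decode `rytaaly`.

The output letters match the input read backwards, each shifted +11: penalty reversed is ytlanep. Two steps: reverse the string, then apply a Caesar shift of +11.
Decoding rytaaly: shift back: r−11=g, y−11=n, t−11=i, a−11=p, a−11=p, l−11=a, y−11=n → gnippan; then reverse → napping.

napping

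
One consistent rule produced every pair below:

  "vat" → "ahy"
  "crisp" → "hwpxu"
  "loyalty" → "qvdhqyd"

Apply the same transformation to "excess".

lchlxx

The shift depends on letter class: consonant v→a is +5, but vowel a→h is +7. Two shifts are in play — +7 for a/e/i/o/u, +5 for every other letter.
For excess: e(vowel)+7=l, x(cons)+5=c, c(cons)+5=h, e(vowel)+7=l, s(cons)+5=x, s(cons)+5=x.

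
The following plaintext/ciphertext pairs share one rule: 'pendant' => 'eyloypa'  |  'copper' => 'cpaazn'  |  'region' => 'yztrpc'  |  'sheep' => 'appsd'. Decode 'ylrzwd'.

slogan

Read the word backwards and shift each letter +11.
Decoding ylrzwd: shift back: y−11=n, l−11=a, r−11=g, z−11=o, w−11=l, d−11=s → nagols; then reverse → slogan.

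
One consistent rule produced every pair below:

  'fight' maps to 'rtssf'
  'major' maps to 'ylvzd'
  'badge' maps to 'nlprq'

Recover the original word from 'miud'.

Shifts by position in fight: pos 0: f→r (+12), pos 1: i→t (+11), pos 2: g→s (+12), pos 3: h→s (+11) — repeating every 2. It's a Vigenère-style cipher with numeric key [12,11]: position i shifts by key[i mod 2].
Reversing it on miud: m−12=a, i−11=x, u−12=i, d−11=s.

axis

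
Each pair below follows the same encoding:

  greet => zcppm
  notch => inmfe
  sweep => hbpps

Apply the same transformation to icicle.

jfjfyp

g(6)→z(25) and r(17)→c(2) fit y≡5x+21 (mod 26); the inverse of 5 mod 26 is 21. Each letter's alphabet position (a=0..z=25) is mapped through 5·x+21 mod 26 — an affine cipher.
On icicle: i(8)→5·8+21≡9=j; c(2)→5·2+21≡5=f; i(8)→5·8+21≡9=j; c(2)→5·2+21≡5=f; l(11)→5·11+21≡24=y; e(4)→5·4+21≡15=p (all mod 26).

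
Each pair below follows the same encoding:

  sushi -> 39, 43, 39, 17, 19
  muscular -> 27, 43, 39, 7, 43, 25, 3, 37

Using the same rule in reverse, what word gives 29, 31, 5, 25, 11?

noble

s(#19)→39 and u(#21)→43: differences scale by 2, so n = 2·pos + 1. With a=1..z=26, the number is 2·pos + 1.
Reversing it on 29, 31, 5, 25, 11: 29→(29−1)÷2=14=n, 31→(31−1)÷2=15=o, 5→(5−1)÷2=2=b, 25→(25−1)÷2=12=l, 11→(11−1)÷2=5=e.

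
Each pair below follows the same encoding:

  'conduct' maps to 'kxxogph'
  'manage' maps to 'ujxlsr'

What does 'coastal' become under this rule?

In conduct: c→k is +8, o→x is +9, n→x is +10, d→o is +11 — the shift increases by 1 each position. Letter i (0-indexed) is shifted by i+8, so successive shifts are 8, 9, 10, ….
For coastal: c+8=k, o+9=x, a+10=k, s+11=d, t+12=f, a+13=n, l+14=z.

kxkdfnz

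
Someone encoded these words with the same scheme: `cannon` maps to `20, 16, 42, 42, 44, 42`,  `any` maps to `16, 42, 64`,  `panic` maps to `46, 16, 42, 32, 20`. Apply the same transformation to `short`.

c(#3)→20 and a(#1)→16: differences scale by 2, so n = 2·pos + 14. With a=1..z=26, the number is 2·pos + 14.
For short: s=19→52, h=8→30, o=15→44, r=18→50, t=20→54.

52, 30, 44, 50, 54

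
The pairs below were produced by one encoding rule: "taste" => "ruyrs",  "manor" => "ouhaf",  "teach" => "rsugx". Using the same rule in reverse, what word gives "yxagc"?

t(19)→r(17) and a(0)→u(20) fit y≡19x+20 (mod 26); the inverse of 19 mod 26 is 11. This is an affine cipher: with a=0,…,z=25, each position x becomes (19x+20) mod 26.
Reversing it on yxagc: y(24)→11·(24−20)≡18=s; x(23)→11·(23−20)≡7=h; a(0)→11·(0−20)≡14=o; g(6)→11·(6−20)≡2=c; c(2)→11·(2−20)≡10=k (all mod 26).

shock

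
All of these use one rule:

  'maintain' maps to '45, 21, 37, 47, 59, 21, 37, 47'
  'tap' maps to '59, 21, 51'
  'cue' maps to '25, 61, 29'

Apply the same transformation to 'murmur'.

Each letter becomes 2×(its alphabet position, a=1..z=26) + 19.
For murmur: m=13→45, u=21→61, r=18→55, m=13→45, u=21→61, r=18→55.

45, 61, 55, 45, 61, 55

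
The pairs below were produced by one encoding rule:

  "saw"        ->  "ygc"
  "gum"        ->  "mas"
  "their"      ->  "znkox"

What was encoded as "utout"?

onion

Every letter moves 6 places later in the alphabet, wrapping around z→a.
Reversing it on utout: u−6=o, t−6=n, o−6=i, u−6=o, t−6=n.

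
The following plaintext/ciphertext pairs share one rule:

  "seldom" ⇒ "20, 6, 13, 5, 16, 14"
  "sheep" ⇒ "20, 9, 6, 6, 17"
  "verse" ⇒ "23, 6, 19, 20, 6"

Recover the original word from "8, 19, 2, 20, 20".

s is letter #19 and maps to 20: an offset of 1. Each letter is replaced by its alphabet position (a=1..z=26) + 1.
Decoding 8, 19, 2, 20, 20: 8→(8−1)÷1=7=g, 19→(19−1)÷1=18=r, 2→(2−1)÷1=1=a, 20→(20−1)÷1=19=s, 20→(20−1)÷1=19=s.

grass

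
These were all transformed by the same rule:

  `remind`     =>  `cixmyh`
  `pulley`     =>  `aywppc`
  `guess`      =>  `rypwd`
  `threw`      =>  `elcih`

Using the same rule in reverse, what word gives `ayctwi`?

purple

Shifts by position in remind: pos 0: r→c (+11), pos 1: e→i (+4), pos 2: m→x (+11), pos 3: i→m (+4) — repeating every 2. The shifts repeat in a cycle of length 2: positions 0,1,… shift by +11, +4, then the pattern repeats.
Reversing it on ayctwi: a−11=p, y−4=u, c−11=r, t−4=p, w−11=l, i−4=e.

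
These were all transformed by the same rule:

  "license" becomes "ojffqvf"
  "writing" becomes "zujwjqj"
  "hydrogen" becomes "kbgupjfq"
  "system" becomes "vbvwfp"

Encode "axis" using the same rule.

The shift depends on letter class: consonant l→o is +3, but vowel i→j is +1. The rule splits by letter class: vowels +1, consonants +3.
Applying it to axis: a(vowel)+1=b, x(cons)+3=a, i(vowel)+1=j, s(cons)+3=v.

bajv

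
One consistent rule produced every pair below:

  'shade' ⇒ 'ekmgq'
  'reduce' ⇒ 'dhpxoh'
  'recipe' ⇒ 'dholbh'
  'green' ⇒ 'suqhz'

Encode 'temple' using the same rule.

fhysxh

A repeating key of period 2 is used — shifts +12, +3 over and over.
On temple: t+12=f, e+3=h, m+12=y, p+3=s, l+12=x, e+3=h.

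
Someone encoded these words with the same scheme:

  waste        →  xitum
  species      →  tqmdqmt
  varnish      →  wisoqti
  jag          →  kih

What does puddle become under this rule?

qceemm

The shift depends on letter class: consonant w→x is +1, but vowel a→i is +8. Vowels shift forward by 8 and consonants shift forward by 1.
On puddle: p(cons)+1=q, u(vowel)+8=c, d(cons)+1=e, d(cons)+1=e, l(cons)+1=m, e(vowel)+8=m.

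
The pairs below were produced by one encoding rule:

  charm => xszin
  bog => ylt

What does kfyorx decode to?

public

Each pair mirrors across the alphabet (c↔x, h↔s, a↔z): positions sum to 25. Each letter is replaced by its mirror in the alphabet: a↔z, b↔y, c↔x, and so on (the Atbash cipher).
Reversing it on kfyorx: k↔p, f↔u, y↔b, o↔l, r↔i, x↔c.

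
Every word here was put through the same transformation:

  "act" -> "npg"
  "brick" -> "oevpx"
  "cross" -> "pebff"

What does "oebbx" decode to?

brook

It's a constant shift of +13 (ROT13).
Decoding oebbx: o−13=b, e−13=r, b−13=o, b−13=o, x−13=k.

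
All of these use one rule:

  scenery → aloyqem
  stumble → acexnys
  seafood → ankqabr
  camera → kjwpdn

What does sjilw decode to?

kayak

Each letter shifts forward by (position + 8), i.e. 8, 9, 10, … — the shift grows by one for each successive letter.
Decoding sjilw: s−8=k, j−9=a, i−10=y, l−11=a, w−12=k.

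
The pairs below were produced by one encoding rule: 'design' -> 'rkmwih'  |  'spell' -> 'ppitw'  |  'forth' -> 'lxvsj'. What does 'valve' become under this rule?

The output letters match the input read backwards, each shifted +4: design reversed is ngised. Two steps: reverse the string, then apply a Caesar shift of +4.
For valve: reverse → evlav; then shift: e+4=i, v+4=z, l+4=p, a+4=e, v+4=z.

izpez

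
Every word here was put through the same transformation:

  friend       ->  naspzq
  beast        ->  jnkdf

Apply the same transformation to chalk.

kqkww

In friend: f→n is +8, r→a is +9, i→s is +10, e→p is +11 — the shift increases by 1 each position. Each letter shifts forward by (position + 8), i.e. 8, 9, 10, … — the shift grows by one for each successive letter.
For chalk: c+8=k, h+9=q, a+10=k, l+11=w, k+12=w.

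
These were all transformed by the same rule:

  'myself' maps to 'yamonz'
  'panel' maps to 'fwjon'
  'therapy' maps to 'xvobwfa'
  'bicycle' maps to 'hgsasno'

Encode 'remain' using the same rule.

m(12)→y(24) and y(24)→a(0) fit y≡11x+22 (mod 26); the inverse of 11 mod 26 is 19. Each letter's alphabet position (a=0..z=25) is mapped through 11·x+22 mod 26 — an affine cipher.
On remain: r(17)→11·17+22≡1=b; e(4)→11·4+22≡14=o; m(12)→11·12+22≡24=y; a(0)→11·0+22≡22=w; i(8)→11·8+22≡6=g; n(13)→11·13+22≡9=j (all mod 26).

boywgj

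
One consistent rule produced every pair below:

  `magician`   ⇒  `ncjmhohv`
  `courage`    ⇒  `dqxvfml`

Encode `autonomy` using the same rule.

bwwssutg

In magician: m→n is +1, a→c is +2, g→j is +3, i→m is +4 — the shift increases by 1 each position. The shift increases by 1 at each position, starting from +1: 1, 2, 3, ….
For autonomy: a+1=b, u+2=w, t+3=w, o+4=s, n+5=s, o+6=u, m+7=t, y+8=g.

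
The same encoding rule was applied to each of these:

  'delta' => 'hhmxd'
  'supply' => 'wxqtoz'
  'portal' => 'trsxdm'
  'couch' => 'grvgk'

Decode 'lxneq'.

human

Shifts by position in delta: pos 0: d→h (+4), pos 1: e→h (+3), pos 2: l→m (+1), pos 3: t→x (+4), pos 4: a→d (+3) — repeating every 3. The shifts repeat in a cycle of length 3: positions 0,1,… shift by +4, +3, +1, then the pattern repeats.
Decoding lxneq: l−4=h, x−3=u, n−1=m, e−4=a, q−3=n.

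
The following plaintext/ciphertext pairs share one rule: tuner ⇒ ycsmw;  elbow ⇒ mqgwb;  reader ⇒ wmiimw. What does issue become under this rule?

qxxcm

Vowels shift forward by 8 and consonants shift forward by 5.
Applying it to issue: i(vowel)+8=q, s(cons)+5=x, s(cons)+5=x, u(vowel)+8=c, e(vowel)+8=m.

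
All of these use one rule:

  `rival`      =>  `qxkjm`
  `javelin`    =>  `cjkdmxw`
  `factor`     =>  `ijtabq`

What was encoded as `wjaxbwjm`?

national

Each letter's alphabet position (a=0..z=25) is mapped through 5·x+9 mod 26 — an affine cipher.
Decoding wjaxbwjm: w(22)→21·(22−9)≡13=n; j(9)→21·(9−9)≡0=a; a(0)→21·(0−9)≡19=t; x(23)→21·(23−9)≡8=i; b(1)→21·(1−9)≡14=o; w(22)→21·(22−9)≡13=n; j(9)→21·(9−9)≡0=a; m(12)→21·(12−9)≡11=l (all mod 26).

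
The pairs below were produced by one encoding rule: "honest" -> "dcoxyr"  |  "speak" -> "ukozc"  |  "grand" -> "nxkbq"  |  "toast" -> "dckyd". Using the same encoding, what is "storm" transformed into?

wbydc

The output letters match the input read backwards, each shifted +10: honest reversed is tsenoh. The word is reversed, then every letter is shifted forward by 10.
Applying it to storm: reverse → mrots; then shift: m+10=w, r+10=b, o+10=y, t+10=d, s+10=c.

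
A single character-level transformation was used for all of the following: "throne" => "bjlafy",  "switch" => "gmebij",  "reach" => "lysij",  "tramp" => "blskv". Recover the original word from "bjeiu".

thick

t(19)→b(1) and h(7)→j(9) fit y≡21x+18 (mod 26); the inverse of 21 mod 26 is 5. This is an affine cipher: with a=0,…,z=25, each position x becomes (21x+18) mod 26.
Reversing it on bjeiu: b(1)→5·(1−18)≡19=t; j(9)→5·(9−18)≡7=h; e(4)→5·(4−18)≡8=i; i(8)→5·(8−18)≡2=c; u(20)→5·(20−18)≡10=k (all mod 26).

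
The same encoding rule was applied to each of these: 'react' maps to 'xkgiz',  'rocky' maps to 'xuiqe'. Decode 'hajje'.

Each letter is shifted forward by 6 in the alphabet (a Caesar shift of +6).
Decoding hajje: h−6=b, a−6=u, j−6=d, j−6=d, e−6=y.

buddy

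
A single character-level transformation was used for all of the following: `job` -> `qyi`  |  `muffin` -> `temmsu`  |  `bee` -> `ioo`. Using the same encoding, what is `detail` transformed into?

The shift depends on letter class: consonant j→q is +7, but vowel o→y is +10. Two shifts are in play — +10 for a/e/i/o/u, +7 for every other letter.
For detail: d(cons)+7=k, e(vowel)+10=o, t(cons)+7=a, a(vowel)+10=k, i(vowel)+10=s, l(cons)+7=s.

koakss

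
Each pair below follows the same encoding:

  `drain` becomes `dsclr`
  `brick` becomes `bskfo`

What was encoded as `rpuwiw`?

roster

In drain: d→d is +0, r→s is +1, a→c is +2, i→l is +3 — the shift increases by 1 each position. Letter i (0-indexed) is shifted by i+0, so successive shifts are 0, 1, 2, ….
Undoing it on rpuwiw: r−0=r, p−1=o, u−2=s, w−3=t, i−4=e, w−5=r.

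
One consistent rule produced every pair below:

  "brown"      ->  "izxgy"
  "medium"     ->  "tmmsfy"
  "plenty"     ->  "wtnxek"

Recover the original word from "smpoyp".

In brown: b→i is +7, r→z is +8, o→x is +9, w→g is +10 — the shift increases by 1 each position. Letter i (0-indexed) is shifted by i+7, so successive shifts are 7, 8, 9, ….
Decoding smpoyp: s−7=l, m−8=e, p−9=g, o−10=e, y−11=n, p−12=d.

legend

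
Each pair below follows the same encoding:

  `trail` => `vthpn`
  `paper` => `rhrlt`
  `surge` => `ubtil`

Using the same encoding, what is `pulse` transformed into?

rbnul

The rule splits by letter class: vowels +7, consonants +2.
On pulse: p(cons)+2=r, u(vowel)+7=b, l(cons)+2=n, s(cons)+2=u, e(vowel)+7=l.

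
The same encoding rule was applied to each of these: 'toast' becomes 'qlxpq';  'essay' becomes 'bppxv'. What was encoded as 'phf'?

Every letter moves 23 places later in the alphabet, wrapping around z→a.
Decoding phf: p−23=s, h−23=k, f−23=i.

ski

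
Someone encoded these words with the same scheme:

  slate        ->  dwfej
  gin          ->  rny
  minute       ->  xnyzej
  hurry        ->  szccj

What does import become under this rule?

Two shifts are in play — +5 for a/e/i/o/u, +11 for every other letter.
On import: i(vowel)+5=n, m(cons)+11=x, p(cons)+11=a, o(vowel)+5=t, r(cons)+11=c, t(cons)+11=e.

nxatce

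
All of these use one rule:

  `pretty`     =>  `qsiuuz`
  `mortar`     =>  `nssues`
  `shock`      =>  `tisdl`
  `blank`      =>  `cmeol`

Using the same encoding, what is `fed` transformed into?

The shift depends on letter class: consonant p→q is +1, but vowel e→i is +4. Two shifts are in play — +4 for a/e/i/o/u, +1 for every other letter.
For fed: f(cons)+1=g, e(vowel)+4=i, d(cons)+1=e.

gie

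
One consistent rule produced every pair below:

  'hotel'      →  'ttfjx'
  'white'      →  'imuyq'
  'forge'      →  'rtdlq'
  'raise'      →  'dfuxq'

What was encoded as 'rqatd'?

floor

Shifts by position in hotel: pos 0: h→t (+12), pos 1: o→t (+5), pos 2: t→f (+12), pos 3: e→j (+5) — repeating every 2. The shifts repeat in a cycle of length 2: positions 0,1,… shift by +12, +5, then the pattern repeats.
Undoing it on rqatd: r−12=f, q−5=l, a−12=o, t−5=o, d−12=r.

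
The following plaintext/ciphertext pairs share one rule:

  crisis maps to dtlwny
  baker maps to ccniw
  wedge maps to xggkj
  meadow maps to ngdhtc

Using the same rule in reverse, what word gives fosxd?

empty

In crisis: c→d is +1, r→t is +2, i→l is +3, s→w is +4 — the shift increases by 1 each position. The shift increases by 1 at each position, starting from +1: 1, 2, 3, ….
Reversing it on fosxd: f−1=e, o−2=m, s−3=p, x−4=t, d−5=y.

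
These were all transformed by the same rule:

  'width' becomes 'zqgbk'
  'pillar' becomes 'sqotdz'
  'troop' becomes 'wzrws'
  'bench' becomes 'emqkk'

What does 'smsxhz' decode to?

pepper

A repeating key of period 2 is used — shifts +3, +8 over and over.
Undoing it on smsxhz: s−3=p, m−8=e, s−3=p, x−8=p, h−3=e, z−8=r.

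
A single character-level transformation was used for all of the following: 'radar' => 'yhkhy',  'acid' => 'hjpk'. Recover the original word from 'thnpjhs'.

magical

Every letter moves 7 places later in the alphabet, wrapping around z→a.
Decoding thnpjhs: t−7=m, h−7=a, n−7=g, p−7=i, j−7=c, h−7=a, s−7=l.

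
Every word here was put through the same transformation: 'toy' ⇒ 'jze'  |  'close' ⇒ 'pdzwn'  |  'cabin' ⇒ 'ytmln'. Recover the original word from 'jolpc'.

ready

The output letters match the input read backwards, each shifted +11: toy reversed is yot. Two steps: reverse the string, then apply a Caesar shift of +11.
Undoing it on jolpc: shift back: j−11=y, o−11=d, l−11=a, p−11=e, c−11=r → ydaer; then reverse → ready.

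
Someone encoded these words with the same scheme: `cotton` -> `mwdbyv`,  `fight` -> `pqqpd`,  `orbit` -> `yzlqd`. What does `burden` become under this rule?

lcblov

Shifts by position in cotton: pos 0: c→m (+10), pos 1: o→w (+8), pos 2: t→d (+10), pos 3: t→b (+8) — repeating every 2. It's a Vigenère-style cipher with numeric key [10,8]: position i shifts by key[i mod 2].
For burden: b+10=l, u+8=c, r+10=b, d+8=l, e+10=o, n+8=v.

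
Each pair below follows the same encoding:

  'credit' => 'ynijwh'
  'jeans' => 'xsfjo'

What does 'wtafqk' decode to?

The output letters match the input read backwards, each shifted +5: credit reversed is tiderc. Two steps: reverse the string, then apply a Caesar shift of +5.
Reversing it on wtafqk: shift back: w−5=r, t−5=o, a−5=v, f−5=a, q−5=l, k−5=f → rovalf; then reverse → flavor.

flavor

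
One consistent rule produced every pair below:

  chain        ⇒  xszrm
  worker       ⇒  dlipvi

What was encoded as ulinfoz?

Each pair mirrors across the alphabet (c↔x, h↔s, a↔z): positions sum to 25. Letters are reflected about the middle of the alphabet (position → 25−position): Atbash.
Decoding ulinfoz: u↔f, l↔o, i↔r, n↔m, f↔u, o↔l, z↔a.

formula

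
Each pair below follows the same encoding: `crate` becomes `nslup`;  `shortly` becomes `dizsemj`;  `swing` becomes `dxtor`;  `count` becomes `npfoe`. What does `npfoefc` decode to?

counter

It's a Vigenère-style cipher with numeric key [11,1]: position i shifts by key[i mod 2].
Undoing it on npfoefc: n−11=c, p−1=o, f−11=u, o−1=n, e−11=t, f−1=e, c−11=r.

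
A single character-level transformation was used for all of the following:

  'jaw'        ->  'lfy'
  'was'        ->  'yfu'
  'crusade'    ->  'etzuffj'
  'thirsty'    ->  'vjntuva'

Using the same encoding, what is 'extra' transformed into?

Two shifts are in play — +5 for a/e/i/o/u, +2 for every other letter.
For extra: e(vowel)+5=j, x(cons)+2=z, t(cons)+2=v, r(cons)+2=t, a(vowel)+5=f.

jzvtf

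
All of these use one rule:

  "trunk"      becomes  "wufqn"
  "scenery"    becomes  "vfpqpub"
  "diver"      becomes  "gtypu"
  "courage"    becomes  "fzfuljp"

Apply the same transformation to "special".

The shift depends on letter class: consonant t→w is +3, but vowel u→f is +11. Vowels shift forward by 11 and consonants shift forward by 3.
On special: s(cons)+3=v, p(cons)+3=s, e(vowel)+11=p, c(cons)+3=f, i(vowel)+11=t, a(vowel)+11=l, l(cons)+3=o.

vspftlo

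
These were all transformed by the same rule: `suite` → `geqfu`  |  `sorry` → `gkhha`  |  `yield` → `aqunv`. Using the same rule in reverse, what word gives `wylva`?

candy

s(18)→g(6) and u(20)→e(4) fit y≡25x+24 (mod 26); the inverse of 25 mod 26 is 25. Each letter's alphabet position (a=0..z=25) is mapped through 25·x+24 mod 26 — an affine cipher.
Reversing it on wylva: w(22)→25·(22−24)≡2=c; y(24)→25·(24−24)≡0=a; l(11)→25·(11−24)≡13=n; v(21)→25·(21−24)≡3=d; a(0)→25·(0−24)≡24=y (all mod 26).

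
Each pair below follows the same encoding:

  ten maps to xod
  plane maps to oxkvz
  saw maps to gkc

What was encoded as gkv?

law

The output letters match the input read backwards, each shifted +10: ten reversed is net. Read the word backwards and shift each letter +10.
Reversing it on gkv: shift back: g−10=w, k−10=a, v−10=l → wal; then reverse → law.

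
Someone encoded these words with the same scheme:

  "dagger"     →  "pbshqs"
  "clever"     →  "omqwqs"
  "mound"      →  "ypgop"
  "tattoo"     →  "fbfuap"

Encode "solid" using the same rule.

epxjp

Shifts by position in dagger: pos 0: d→p (+12), pos 1: a→b (+1), pos 2: g→s (+12), pos 3: g→h (+1) — repeating every 2. A repeating key of period 2 is used — shifts +12, +1 over and over.
For solid: s+12=e, o+1=p, l+12=x, i+1=j, d+12=p.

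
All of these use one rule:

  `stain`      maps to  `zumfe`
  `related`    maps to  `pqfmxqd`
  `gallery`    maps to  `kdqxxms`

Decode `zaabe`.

spoon

The output letters match the input read backwards, each shifted +12: stain reversed is niats. Read the word backwards and shift each letter +12.
Undoing it on zaabe: shift back: z−12=n, a−12=o, a−12=o, b−12=p, e−12=s → noops; then reverse → spoon.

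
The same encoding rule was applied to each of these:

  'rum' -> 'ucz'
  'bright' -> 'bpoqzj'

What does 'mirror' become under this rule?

zwzzqu

The word is reversed, then every letter is shifted forward by 8.
On mirror: reverse → rorrim; then shift: r+8=z, o+8=w, r+8=z, r+8=z, i+8=q, m+8=u.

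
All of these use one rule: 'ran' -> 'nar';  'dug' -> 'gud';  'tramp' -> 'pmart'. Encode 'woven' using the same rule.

nevow

The output letters match the input read backwards: ran reversed is nar. The word is simply reversed.
For woven: reverse → nevow.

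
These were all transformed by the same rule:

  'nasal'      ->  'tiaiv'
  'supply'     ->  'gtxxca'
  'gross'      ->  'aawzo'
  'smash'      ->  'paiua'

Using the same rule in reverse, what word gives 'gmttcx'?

The output letters match the input read backwards, each shifted +8: nasal reversed is lasan. Read the word backwards and shift each letter +8.
Undoing it on gmttcx: shift back: g−8=y, m−8=e, t−8=l, t−8=l, c−8=u, x−8=p → yellup; then reverse → pulley.

pulley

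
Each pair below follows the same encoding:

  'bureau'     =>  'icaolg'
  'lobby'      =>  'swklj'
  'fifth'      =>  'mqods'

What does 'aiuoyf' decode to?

talent

In bureau: b→i is +7, u→c is +8, r→a is +9, e→o is +10 — the shift increases by 1 each position. Each letter shifts forward by (position + 7), i.e. 7, 8, 9, … — the shift grows by one for each successive letter.
Undoing it on aiuoyf: a−7=t, i−8=a, u−9=l, o−10=e, y−11=n, f−12=t.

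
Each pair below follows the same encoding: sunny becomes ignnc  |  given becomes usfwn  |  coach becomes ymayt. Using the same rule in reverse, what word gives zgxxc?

s(18)→i(8) and u(20)→g(6) fit y≡25x+0 (mod 26); the inverse of 25 mod 26 is 25. Each letter's alphabet position (a=0..z=25) is mapped through 25·x+0 mod 26 — an affine cipher.
Decoding zgxxc: z(25)→25·(25−0)≡1=b; g(6)→25·(6−0)≡20=u; x(23)→25·(23−0)≡3=d; x(23)→25·(23−0)≡3=d; c(2)→25·(2−0)≡24=y (all mod 26).

buddy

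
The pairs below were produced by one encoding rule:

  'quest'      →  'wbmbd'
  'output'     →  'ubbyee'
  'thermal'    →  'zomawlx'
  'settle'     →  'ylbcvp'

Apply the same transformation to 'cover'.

ivdnb

Letter i (0-indexed) is shifted by i+6, so successive shifts are 6, 7, 8, ….
On cover: c+6=i, o+7=v, v+8=d, e+9=n, r+10=b.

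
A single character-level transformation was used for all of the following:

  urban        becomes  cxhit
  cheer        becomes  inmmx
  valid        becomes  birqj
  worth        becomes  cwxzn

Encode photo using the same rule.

vnwzw

The shift depends on letter class: consonant r→x is +6, but vowel u→c is +8. Two shifts are in play — +8 for a/e/i/o/u, +6 for every other letter.
For photo: p(cons)+6=v, h(cons)+6=n, o(vowel)+8=w, t(cons)+6=z, o(vowel)+8=w.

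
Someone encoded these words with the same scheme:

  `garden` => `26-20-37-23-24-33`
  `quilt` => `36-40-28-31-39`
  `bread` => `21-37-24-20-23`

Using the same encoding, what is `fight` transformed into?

25-28-26-27-39

g is letter #7 and maps to 26: an offset of 19. Each letter is replaced by its alphabet position (a=1..z=26) + 19.
On fight: f=6→25, i=9→28, g=7→26, h=8→27, t=20→39.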